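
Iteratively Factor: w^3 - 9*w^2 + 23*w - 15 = (w - 1)*(w^2 - 8*w + 15) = (w - 3)*(w - 1)*(w - 5)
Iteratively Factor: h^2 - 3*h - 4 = (h + 1)*(h - 4)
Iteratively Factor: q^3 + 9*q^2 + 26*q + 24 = (q + 4)*(q^2 + 5*q + 6) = (q + 3)*(q + 4)*(q + 2)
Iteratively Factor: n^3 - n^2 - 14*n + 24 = (n - 2)*(n^2 + n - 12) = (n - 3)*(n - 2)*(n + 4)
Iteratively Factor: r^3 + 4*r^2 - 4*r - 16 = (r - 2)*(r^2 + 6*r + 8) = (r - 2)*(r + 4)*(r + 2)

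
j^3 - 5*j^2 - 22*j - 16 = (j - 8)*(j + 1)*(j + 2)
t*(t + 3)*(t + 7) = t^3 + 10*t^2 + 21*t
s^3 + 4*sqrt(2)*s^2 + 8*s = s*(s + 2*sqrt(2))^2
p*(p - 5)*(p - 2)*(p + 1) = p^4 - 6*p^3 + 3*p^2 + 10*p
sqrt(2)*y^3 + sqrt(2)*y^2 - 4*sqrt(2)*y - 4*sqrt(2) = (y - 2)*(y + 2)*(sqrt(2)*y + sqrt(2))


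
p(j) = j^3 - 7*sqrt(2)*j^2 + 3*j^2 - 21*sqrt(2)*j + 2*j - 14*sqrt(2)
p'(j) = 3*j^2 - 14*sqrt(2)*j + 6*j - 21*sqrt(2) + 2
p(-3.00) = -25.80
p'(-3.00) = 40.70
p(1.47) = -72.25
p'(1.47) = -41.50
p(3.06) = -140.51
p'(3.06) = -41.83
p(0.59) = -38.34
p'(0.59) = -34.80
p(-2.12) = -1.62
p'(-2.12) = 15.04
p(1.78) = -85.32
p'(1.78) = -42.76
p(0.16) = -24.40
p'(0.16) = -29.83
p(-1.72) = 2.34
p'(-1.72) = 4.91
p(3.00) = -137.99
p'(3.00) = -42.10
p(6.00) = -218.37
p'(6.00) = -2.49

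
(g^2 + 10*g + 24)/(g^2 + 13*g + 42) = (g + 4)/(g + 7)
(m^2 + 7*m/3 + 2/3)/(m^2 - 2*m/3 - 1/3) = (m + 2)/(m - 1)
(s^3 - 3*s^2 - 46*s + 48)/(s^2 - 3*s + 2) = (s^2 - 2*s - 48)/(s - 2)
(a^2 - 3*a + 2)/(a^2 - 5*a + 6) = (a - 1)/(a - 3)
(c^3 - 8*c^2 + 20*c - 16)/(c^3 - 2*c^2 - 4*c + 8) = (c - 4)/(c + 2)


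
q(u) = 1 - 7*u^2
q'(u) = -14*u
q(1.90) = -24.27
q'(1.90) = -26.60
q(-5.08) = -179.64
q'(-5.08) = 71.12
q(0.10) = 0.93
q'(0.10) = -1.40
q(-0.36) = 0.09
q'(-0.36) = 5.04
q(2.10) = -29.87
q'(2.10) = -29.40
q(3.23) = -72.03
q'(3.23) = -45.22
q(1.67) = -18.52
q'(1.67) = -23.38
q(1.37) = -12.14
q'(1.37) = -19.18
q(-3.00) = -62.00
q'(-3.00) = 42.00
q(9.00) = -566.00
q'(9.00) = -126.00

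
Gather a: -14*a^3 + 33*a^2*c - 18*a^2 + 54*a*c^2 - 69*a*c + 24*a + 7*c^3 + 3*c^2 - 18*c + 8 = -14*a^3 + a^2*(33*c - 18) + a*(54*c^2 - 69*c + 24) + 7*c^3 + 3*c^2 - 18*c + 8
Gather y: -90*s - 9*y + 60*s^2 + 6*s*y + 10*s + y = 60*s^2 - 80*s + y*(6*s - 8)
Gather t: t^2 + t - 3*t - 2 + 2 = t^2 - 2*t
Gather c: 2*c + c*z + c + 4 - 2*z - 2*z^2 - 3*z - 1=c*(z + 3) - 2*z^2 - 5*z + 3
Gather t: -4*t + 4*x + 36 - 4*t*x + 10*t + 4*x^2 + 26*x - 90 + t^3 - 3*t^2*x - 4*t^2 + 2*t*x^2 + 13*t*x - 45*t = t^3 + t^2*(-3*x - 4) + t*(2*x^2 + 9*x - 39) + 4*x^2 + 30*x - 54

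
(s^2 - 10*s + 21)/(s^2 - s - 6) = (s - 7)/(s + 2)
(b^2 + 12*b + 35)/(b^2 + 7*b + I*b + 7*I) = (b + 5)/(b + I)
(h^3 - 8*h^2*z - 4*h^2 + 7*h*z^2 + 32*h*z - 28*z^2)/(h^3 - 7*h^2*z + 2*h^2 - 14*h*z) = (h^2 - h*z - 4*h + 4*z)/(h*(h + 2))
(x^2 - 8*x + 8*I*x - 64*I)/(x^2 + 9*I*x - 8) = (x - 8)/(x + I)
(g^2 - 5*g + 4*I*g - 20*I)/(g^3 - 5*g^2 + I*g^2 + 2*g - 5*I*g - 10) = (g + 4*I)/(g^2 + I*g + 2)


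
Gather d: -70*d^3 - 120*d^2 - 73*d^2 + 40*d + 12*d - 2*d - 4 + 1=-70*d^3 - 193*d^2 + 50*d - 3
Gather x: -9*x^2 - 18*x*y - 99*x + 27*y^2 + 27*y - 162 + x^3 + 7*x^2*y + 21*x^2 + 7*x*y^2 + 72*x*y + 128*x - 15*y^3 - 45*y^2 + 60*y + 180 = x^3 + x^2*(7*y + 12) + x*(7*y^2 + 54*y + 29) - 15*y^3 - 18*y^2 + 87*y + 18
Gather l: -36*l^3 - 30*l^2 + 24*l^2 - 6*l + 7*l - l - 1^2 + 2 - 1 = -36*l^3 - 6*l^2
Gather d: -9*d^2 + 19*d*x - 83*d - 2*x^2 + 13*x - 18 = -9*d^2 + d*(19*x - 83) - 2*x^2 + 13*x - 18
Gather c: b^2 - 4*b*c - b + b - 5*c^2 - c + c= b^2 - 4*b*c - 5*c^2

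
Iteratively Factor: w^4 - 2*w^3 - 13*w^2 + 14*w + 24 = (w + 1)*(w^3 - 3*w^2 - 10*w + 24) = (w - 2)*(w + 1)*(w^2 - w - 12) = (w - 4)*(w - 2)*(w + 1)*(w + 3)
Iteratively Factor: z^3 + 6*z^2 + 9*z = (z)*(z^2 + 6*z + 9) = z*(z + 3)*(z + 3)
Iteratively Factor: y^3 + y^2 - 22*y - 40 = (y + 2)*(y^2 - y - 20) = (y - 5)*(y + 2)*(y + 4)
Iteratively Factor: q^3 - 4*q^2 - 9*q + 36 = (q - 3)*(q^2 - q - 12) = (q - 3)*(q + 3)*(q - 4)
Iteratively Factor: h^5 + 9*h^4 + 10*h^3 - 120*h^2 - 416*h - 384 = (h - 4)*(h^4 + 13*h^3 + 62*h^2 + 128*h + 96) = (h - 4)*(h + 2)*(h^3 + 11*h^2 + 40*h + 48) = (h - 4)*(h + 2)*(h + 4)*(h^2 + 7*h + 12) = (h - 4)*(h + 2)*(h + 4)^2*(h + 3)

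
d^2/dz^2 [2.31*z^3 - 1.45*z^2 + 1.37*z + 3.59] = 13.86*z - 2.9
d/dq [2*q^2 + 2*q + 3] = 4*q + 2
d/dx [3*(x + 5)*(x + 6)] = 6*x + 33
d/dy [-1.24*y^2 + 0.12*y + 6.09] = 0.12 - 2.48*y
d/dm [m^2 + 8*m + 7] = 2*m + 8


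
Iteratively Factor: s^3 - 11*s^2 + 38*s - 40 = (s - 4)*(s^2 - 7*s + 10) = (s - 4)*(s - 2)*(s - 5)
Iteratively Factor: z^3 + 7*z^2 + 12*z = (z + 3)*(z^2 + 4*z) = (z + 3)*(z + 4)*(z)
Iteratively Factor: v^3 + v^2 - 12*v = (v - 3)*(v^2 + 4*v) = (v - 3)*(v + 4)*(v)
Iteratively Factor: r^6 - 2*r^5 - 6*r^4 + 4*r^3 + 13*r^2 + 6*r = (r - 3)*(r^5 + r^4 - 3*r^3 - 5*r^2 - 2*r) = (r - 3)*(r - 2)*(r^4 + 3*r^3 + 3*r^2 + r) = (r - 3)*(r - 2)*(r + 1)*(r^3 + 2*r^2 + r) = (r - 3)*(r - 2)*(r + 1)^2*(r^2 + r) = (r - 3)*(r - 2)*(r + 1)^3*(r)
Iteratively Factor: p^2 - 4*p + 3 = (p - 3)*(p - 1)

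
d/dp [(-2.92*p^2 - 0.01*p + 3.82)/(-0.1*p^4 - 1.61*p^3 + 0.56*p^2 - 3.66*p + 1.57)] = (-0.584*p^5 - 4.7042*p^4 + 1.4958*p^3 + 29.1434*p^2 - 13.4472*p + 13.9655)/(0.01*p^8 + 0.322*p^7 + 2.4801*p^6 - 1.0712*p^5 + 11.7848*p^4 - 9.1546*p^3 + 15.154*p^2 - 11.4924*p + 2.4649)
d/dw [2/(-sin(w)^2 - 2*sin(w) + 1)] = 4*(sin(w) + 1)*cos(w)/(2*sin(w) - cos(w)^2)^2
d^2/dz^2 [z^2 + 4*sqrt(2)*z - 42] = 2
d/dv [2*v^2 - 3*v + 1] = 4*v - 3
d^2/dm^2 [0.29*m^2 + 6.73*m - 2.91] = 0.580000000000000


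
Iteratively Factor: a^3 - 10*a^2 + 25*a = (a - 5)*(a^2 - 5*a) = a*(a - 5)*(a - 5)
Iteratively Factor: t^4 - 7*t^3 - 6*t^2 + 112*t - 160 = (t - 4)*(t^3 - 3*t^2 - 18*t + 40) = (t - 4)*(t - 2)*(t^2 - t - 20) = (t - 4)*(t - 2)*(t + 4)*(t - 5)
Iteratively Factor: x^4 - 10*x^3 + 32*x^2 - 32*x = (x - 2)*(x^3 - 8*x^2 + 16*x) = (x - 4)*(x - 2)*(x^2 - 4*x) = x*(x - 4)*(x - 2)*(x - 4)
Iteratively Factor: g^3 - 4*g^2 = (g - 4)*(g^2) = g*(g - 4)*(g)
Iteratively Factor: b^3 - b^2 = (b - 1)*(b^2) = b*(b - 1)*(b)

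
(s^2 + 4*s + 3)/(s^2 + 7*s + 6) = (s + 3)/(s + 6)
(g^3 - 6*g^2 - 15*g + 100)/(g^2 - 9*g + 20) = (g^2 - g - 20)/(g - 4)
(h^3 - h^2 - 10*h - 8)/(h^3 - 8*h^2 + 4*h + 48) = (h + 1)/(h - 6)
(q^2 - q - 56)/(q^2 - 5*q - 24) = (q + 7)/(q + 3)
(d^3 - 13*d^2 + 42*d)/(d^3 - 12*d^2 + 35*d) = (d - 6)/(d - 5)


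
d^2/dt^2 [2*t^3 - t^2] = 12*t - 2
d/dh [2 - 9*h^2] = -18*h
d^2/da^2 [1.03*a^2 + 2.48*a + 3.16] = 2.06000000000000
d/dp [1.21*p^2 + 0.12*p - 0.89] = 2.42*p + 0.12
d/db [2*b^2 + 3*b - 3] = 4*b + 3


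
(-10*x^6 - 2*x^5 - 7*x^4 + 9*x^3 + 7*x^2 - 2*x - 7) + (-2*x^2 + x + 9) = -10*x^6 - 2*x^5 - 7*x^4 + 9*x^3 + 5*x^2 - x + 2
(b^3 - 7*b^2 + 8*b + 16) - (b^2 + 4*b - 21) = b^3 - 8*b^2 + 4*b + 37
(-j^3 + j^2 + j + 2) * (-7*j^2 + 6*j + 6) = 7*j^5 - 13*j^4 - 7*j^3 - 2*j^2 + 18*j + 12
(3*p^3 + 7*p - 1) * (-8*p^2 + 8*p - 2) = -24*p^5 + 24*p^4 - 62*p^3 + 64*p^2 - 22*p + 2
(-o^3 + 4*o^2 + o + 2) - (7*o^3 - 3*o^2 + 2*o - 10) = -8*o^3 + 7*o^2 - o + 12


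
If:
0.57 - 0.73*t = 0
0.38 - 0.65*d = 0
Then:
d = 0.58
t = 0.78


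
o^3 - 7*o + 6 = (o - 2)*(o - 1)*(o + 3)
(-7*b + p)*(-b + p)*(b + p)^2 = 7*b^4 + 6*b^3*p - 8*b^2*p^2 - 6*b*p^3 + p^4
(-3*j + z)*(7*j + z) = -21*j^2 + 4*j*z + z^2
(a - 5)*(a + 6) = a^2 + a - 30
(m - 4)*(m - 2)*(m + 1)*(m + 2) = m^4 - 3*m^3 - 8*m^2 + 12*m + 16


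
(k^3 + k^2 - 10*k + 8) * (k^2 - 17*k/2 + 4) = k^5 - 15*k^4/2 - 29*k^3/2 + 97*k^2 - 108*k + 32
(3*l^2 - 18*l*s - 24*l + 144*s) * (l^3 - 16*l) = 3*l^5 - 18*l^4*s - 24*l^4 + 144*l^3*s - 48*l^3 + 288*l^2*s + 384*l^2 - 2304*l*s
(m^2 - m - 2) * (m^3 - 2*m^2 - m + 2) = m^5 - 3*m^4 - m^3 + 7*m^2 - 4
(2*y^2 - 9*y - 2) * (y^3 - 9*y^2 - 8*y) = 2*y^5 - 27*y^4 + 63*y^3 + 90*y^2 + 16*y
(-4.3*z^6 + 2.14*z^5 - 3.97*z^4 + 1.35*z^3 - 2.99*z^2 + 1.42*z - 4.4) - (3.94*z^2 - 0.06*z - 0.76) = -4.3*z^6 + 2.14*z^5 - 3.97*z^4 + 1.35*z^3 - 6.93*z^2 + 1.48*z - 3.64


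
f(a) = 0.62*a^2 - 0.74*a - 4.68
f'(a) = 1.24*a - 0.74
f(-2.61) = 1.47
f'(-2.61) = -3.98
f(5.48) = 9.88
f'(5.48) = 6.06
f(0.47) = -4.89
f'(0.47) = -0.16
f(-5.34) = 16.95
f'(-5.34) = -7.36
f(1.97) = -3.73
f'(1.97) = 1.70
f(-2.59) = 1.40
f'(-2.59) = -3.95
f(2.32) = -3.06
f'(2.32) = 2.14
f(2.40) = -2.88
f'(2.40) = 2.24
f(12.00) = 75.72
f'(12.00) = 14.14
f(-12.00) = 93.48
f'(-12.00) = -15.62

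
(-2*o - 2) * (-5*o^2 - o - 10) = 10*o^3 + 12*o^2 + 22*o + 20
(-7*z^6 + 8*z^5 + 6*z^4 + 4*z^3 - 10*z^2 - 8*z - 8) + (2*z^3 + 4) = -7*z^6 + 8*z^5 + 6*z^4 + 6*z^3 - 10*z^2 - 8*z - 4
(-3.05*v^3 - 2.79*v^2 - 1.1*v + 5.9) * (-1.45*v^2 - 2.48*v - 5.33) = 4.4225*v^5 + 11.6095*v^4 + 24.7707*v^3 + 9.0437*v^2 - 8.769*v - 31.447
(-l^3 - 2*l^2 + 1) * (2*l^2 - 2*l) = -2*l^5 - 2*l^4 + 4*l^3 + 2*l^2 - 2*l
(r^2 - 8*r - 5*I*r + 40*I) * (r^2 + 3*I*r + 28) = r^4 - 8*r^3 - 2*I*r^3 + 43*r^2 + 16*I*r^2 - 344*r - 140*I*r + 1120*I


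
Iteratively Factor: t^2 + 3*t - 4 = (t + 4)*(t - 1)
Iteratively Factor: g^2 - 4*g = (g - 4)*(g)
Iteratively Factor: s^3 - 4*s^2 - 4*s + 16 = (s + 2)*(s^2 - 6*s + 8) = (s - 2)*(s + 2)*(s - 4)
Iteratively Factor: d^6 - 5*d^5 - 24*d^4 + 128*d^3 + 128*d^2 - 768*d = (d - 4)*(d^5 - d^4 - 28*d^3 + 16*d^2 + 192*d) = (d - 4)*(d + 4)*(d^4 - 5*d^3 - 8*d^2 + 48*d) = (d - 4)^2*(d + 4)*(d^3 - d^2 - 12*d) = (d - 4)^3*(d + 4)*(d^2 + 3*d) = d*(d - 4)^3*(d + 4)*(d + 3)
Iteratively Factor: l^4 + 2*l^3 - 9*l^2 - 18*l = (l + 2)*(l^3 - 9*l) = (l + 2)*(l + 3)*(l^2 - 3*l) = l*(l + 2)*(l + 3)*(l - 3)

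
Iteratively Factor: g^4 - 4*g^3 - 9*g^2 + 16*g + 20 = (g - 5)*(g^3 + g^2 - 4*g - 4) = (g - 5)*(g + 2)*(g^2 - g - 2) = (g - 5)*(g - 2)*(g + 2)*(g + 1)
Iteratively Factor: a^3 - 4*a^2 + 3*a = (a - 1)*(a^2 - 3*a) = a*(a - 1)*(a - 3)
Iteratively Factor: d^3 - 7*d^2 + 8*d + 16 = (d - 4)*(d^2 - 3*d - 4) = (d - 4)^2*(d + 1)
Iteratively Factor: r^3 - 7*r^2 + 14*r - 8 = (r - 4)*(r^2 - 3*r + 2) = (r - 4)*(r - 2)*(r - 1)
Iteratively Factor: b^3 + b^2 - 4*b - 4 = (b + 1)*(b^2 - 4) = (b - 2)*(b + 1)*(b + 2)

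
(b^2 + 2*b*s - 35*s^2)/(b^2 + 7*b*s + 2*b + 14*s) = (b - 5*s)/(b + 2)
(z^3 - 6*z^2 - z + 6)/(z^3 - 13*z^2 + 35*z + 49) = (z^2 - 7*z + 6)/(z^2 - 14*z + 49)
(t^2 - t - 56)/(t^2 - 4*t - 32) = (t + 7)/(t + 4)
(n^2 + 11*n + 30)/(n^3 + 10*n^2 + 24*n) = (n + 5)/(n*(n + 4))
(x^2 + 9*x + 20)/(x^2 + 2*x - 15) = (x + 4)/(x - 3)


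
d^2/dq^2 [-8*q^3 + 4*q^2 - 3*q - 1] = 8 - 48*q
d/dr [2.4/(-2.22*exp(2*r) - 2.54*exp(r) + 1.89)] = (10.656*exp(r) + 6.096)*exp(r)/(2.22*exp(2*r) + 2.54*exp(r) - 1.89)^2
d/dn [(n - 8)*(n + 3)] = 2*n - 5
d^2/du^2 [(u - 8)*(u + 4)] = 2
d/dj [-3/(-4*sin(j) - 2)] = -3*cos(j)/(2*sin(j) + 1)^2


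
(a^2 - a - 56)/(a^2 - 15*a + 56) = (a + 7)/(a - 7)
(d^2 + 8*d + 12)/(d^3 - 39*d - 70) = (d + 6)/(d^2 - 2*d - 35)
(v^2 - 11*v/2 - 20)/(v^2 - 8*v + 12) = (v^2 - 11*v/2 - 20)/(v^2 - 8*v + 12)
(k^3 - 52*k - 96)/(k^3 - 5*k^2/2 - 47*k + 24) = 2*(k + 2)/(2*k - 1)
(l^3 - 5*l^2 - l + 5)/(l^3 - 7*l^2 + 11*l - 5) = (l + 1)/(l - 1)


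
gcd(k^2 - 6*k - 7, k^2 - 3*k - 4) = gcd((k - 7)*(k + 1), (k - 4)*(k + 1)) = k + 1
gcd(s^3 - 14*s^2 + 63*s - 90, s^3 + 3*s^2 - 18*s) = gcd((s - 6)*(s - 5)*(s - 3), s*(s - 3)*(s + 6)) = s - 3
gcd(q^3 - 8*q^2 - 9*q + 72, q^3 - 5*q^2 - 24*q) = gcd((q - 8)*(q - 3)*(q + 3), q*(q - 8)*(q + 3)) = q^2 - 5*q - 24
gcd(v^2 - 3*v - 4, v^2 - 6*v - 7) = v + 1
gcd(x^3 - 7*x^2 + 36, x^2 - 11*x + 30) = x - 6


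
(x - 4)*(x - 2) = x^2 - 6*x + 8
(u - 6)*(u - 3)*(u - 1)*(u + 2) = u^4 - 8*u^3 + 7*u^2 + 36*u - 36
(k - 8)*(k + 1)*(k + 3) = k^3 - 4*k^2 - 29*k - 24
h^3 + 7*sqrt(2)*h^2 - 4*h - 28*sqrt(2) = (h - 2)*(h + 2)*(h + 7*sqrt(2))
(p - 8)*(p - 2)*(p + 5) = p^3 - 5*p^2 - 34*p + 80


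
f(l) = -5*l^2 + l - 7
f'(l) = 1 - 10*l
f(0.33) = -7.21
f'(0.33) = -2.30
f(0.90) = -10.15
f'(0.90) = -8.00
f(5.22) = -138.02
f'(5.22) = -51.20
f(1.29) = -14.03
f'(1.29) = -11.90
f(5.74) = -166.00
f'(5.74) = -56.40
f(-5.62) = -170.54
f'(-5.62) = 57.20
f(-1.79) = -24.81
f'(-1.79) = 18.90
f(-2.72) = -46.71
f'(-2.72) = 28.20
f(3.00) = -49.00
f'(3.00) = -29.00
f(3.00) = -49.00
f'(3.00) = -29.00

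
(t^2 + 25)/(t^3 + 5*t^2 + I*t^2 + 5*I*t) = (t^2 + 25)/(t*(t^2 + t*(5 + I) + 5*I))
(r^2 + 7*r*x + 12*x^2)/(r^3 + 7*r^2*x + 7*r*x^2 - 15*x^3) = (-r - 4*x)/(-r^2 - 4*r*x + 5*x^2)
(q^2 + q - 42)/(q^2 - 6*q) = (q + 7)/q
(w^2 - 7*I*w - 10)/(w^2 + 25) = (w - 2*I)/(w + 5*I)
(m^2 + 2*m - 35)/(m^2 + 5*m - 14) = (m - 5)/(m - 2)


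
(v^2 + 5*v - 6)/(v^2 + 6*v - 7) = (v + 6)/(v + 7)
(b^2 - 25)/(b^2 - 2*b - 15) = (b + 5)/(b + 3)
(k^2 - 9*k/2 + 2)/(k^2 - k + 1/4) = 2*(k - 4)/(2*k - 1)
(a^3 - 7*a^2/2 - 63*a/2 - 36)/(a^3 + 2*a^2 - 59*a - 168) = (a + 3/2)/(a + 7)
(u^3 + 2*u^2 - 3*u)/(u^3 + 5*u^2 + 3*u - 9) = u/(u + 3)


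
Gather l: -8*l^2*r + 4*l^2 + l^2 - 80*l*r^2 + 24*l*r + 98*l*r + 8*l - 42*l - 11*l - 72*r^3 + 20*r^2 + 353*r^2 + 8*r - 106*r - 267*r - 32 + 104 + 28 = l^2*(5 - 8*r) + l*(-80*r^2 + 122*r - 45) - 72*r^3 + 373*r^2 - 365*r + 100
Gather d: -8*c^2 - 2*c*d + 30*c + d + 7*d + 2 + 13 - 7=-8*c^2 + 30*c + d*(8 - 2*c) + 8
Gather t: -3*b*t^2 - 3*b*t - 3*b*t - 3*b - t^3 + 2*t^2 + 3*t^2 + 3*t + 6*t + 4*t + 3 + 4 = -3*b - t^3 + t^2*(5 - 3*b) + t*(13 - 6*b) + 7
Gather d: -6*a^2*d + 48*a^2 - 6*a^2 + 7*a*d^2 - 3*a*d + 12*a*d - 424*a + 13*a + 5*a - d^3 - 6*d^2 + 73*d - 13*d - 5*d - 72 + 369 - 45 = 42*a^2 - 406*a - d^3 + d^2*(7*a - 6) + d*(-6*a^2 + 9*a + 55) + 252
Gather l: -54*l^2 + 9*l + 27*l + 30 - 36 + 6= -54*l^2 + 36*l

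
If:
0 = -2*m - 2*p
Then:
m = -p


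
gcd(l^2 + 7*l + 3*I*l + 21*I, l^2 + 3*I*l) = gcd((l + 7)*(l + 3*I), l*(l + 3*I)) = l + 3*I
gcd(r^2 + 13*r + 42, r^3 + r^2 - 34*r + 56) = r + 7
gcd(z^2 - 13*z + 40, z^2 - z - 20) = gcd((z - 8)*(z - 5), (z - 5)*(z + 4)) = z - 5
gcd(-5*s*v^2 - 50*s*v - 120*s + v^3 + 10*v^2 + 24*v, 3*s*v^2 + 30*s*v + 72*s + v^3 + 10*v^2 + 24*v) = v^2 + 10*v + 24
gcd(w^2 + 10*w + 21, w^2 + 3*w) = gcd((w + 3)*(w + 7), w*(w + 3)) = w + 3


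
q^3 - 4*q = q*(q - 2)*(q + 2)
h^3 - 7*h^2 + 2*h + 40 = (h - 5)*(h - 4)*(h + 2)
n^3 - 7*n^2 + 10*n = n*(n - 5)*(n - 2)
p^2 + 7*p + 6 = (p + 1)*(p + 6)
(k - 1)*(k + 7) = k^2 + 6*k - 7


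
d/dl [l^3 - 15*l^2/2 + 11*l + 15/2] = 3*l^2 - 15*l + 11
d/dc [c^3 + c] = 3*c^2 + 1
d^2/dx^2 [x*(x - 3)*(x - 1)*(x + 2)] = 12*x^2 - 12*x - 10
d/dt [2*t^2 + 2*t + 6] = 4*t + 2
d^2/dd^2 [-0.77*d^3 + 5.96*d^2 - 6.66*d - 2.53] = 11.92 - 4.62*d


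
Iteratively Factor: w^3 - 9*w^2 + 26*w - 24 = (w - 2)*(w^2 - 7*w + 12) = (w - 3)*(w - 2)*(w - 4)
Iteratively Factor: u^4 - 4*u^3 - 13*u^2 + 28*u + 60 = (u + 2)*(u^3 - 6*u^2 - u + 30) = (u - 5)*(u + 2)*(u^2 - u - 6) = (u - 5)*(u + 2)^2*(u - 3)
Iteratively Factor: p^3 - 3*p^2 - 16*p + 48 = (p + 4)*(p^2 - 7*p + 12) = (p - 4)*(p + 4)*(p - 3)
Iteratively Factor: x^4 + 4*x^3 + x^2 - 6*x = (x + 3)*(x^3 + x^2 - 2*x) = (x + 2)*(x + 3)*(x^2 - x) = x*(x + 2)*(x + 3)*(x - 1)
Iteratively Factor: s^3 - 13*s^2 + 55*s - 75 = (s - 5)*(s^2 - 8*s + 15) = (s - 5)^2*(s - 3)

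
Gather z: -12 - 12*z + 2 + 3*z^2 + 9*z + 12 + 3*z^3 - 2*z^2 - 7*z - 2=3*z^3 + z^2 - 10*z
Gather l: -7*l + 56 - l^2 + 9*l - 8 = -l^2 + 2*l + 48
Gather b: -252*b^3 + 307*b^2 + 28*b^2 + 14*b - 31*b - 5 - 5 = -252*b^3 + 335*b^2 - 17*b - 10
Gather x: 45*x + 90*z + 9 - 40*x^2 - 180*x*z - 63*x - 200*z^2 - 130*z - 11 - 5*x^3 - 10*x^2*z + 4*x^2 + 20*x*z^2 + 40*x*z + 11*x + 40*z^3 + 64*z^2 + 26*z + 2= -5*x^3 + x^2*(-10*z - 36) + x*(20*z^2 - 140*z - 7) + 40*z^3 - 136*z^2 - 14*z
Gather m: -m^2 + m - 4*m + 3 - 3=-m^2 - 3*m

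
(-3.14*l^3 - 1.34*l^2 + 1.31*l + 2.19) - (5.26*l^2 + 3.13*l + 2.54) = -3.14*l^3 - 6.6*l^2 - 1.82*l - 0.35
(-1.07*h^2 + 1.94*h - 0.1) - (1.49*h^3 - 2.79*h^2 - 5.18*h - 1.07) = -1.49*h^3 + 1.72*h^2 + 7.12*h + 0.97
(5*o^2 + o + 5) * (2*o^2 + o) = 10*o^4 + 7*o^3 + 11*o^2 + 5*o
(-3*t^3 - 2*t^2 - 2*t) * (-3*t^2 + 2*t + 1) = 9*t^5 - t^3 - 6*t^2 - 2*t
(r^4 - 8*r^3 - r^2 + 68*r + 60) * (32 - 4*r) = -4*r^5 + 64*r^4 - 252*r^3 - 304*r^2 + 1936*r + 1920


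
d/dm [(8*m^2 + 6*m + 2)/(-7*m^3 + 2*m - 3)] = 2*(28*m^4 + 42*m^3 + 29*m^2 - 24*m - 11)/(49*m^6 - 28*m^4 + 42*m^3 + 4*m^2 - 12*m + 9)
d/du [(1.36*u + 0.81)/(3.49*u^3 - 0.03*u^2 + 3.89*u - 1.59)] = (-9.4928*u^3 - 8.4399*u^2 + 0.0486000000000004*u - 5.3133)/(12.1801*u^6 - 0.2094*u^5 + 27.1531*u^4 - 11.3316*u^3 + 15.2275*u^2 - 12.3702*u + 2.5281)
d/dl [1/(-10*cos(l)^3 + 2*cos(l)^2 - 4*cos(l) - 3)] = 2*(-15*cos(l)^2 + 2*cos(l) - 2)*sin(l)/(10*cos(l)^3 - 2*cos(l)^2 + 4*cos(l) + 3)^2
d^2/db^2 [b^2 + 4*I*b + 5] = 2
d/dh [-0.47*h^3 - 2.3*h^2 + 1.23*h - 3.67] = -1.41*h^2 - 4.6*h + 1.23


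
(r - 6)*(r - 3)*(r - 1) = r^3 - 10*r^2 + 27*r - 18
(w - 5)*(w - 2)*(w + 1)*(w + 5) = w^4 - w^3 - 27*w^2 + 25*w + 50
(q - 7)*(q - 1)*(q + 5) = q^3 - 3*q^2 - 33*q + 35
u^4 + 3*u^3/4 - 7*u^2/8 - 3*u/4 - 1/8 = (u - 1)*(u + 1/4)*(u + 1/2)*(u + 1)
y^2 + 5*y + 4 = (y + 1)*(y + 4)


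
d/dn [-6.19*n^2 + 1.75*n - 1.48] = 1.75 - 12.38*n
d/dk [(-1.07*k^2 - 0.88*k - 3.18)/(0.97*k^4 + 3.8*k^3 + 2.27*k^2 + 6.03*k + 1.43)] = (2.0758*k^5 + 6.6268*k^4 + 19.0264*k^3 + 31.7975*k^2 + 11.377*k + 17.917)/(0.9409*k^8 + 7.372*k^7 + 18.8438*k^6 + 28.9502*k^5 + 53.7551*k^4 + 38.2442*k^3 + 42.8531*k^2 + 17.2458*k + 2.0449)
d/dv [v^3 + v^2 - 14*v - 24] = 3*v^2 + 2*v - 14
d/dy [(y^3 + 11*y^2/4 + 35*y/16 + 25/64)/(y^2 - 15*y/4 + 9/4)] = (256*y^4 - 1920*y^3 - 1472*y^2 + 2968*y + 1635)/(16*(16*y^4 - 120*y^3 + 297*y^2 - 270*y + 81))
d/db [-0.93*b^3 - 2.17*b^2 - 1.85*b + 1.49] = -2.79*b^2 - 4.34*b - 1.85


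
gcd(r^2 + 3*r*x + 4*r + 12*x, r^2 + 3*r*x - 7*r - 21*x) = r + 3*x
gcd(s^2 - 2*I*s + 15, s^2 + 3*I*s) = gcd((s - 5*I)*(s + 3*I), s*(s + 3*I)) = s + 3*I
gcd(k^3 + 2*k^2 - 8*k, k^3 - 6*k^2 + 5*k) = k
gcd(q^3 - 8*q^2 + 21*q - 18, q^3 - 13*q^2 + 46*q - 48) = q^2 - 5*q + 6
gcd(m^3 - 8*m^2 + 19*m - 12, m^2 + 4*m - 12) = 1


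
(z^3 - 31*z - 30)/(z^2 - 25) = (z^2 - 5*z - 6)/(z - 5)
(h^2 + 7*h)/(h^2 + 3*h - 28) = h/(h - 4)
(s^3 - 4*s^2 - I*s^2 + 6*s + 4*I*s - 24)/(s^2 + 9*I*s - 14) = (s^2 - s*(4 + 3*I) + 12*I)/(s + 7*I)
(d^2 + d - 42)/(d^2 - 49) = (d - 6)/(d - 7)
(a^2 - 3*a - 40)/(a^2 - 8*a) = (a + 5)/a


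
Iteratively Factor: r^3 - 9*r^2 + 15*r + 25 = (r - 5)*(r^2 - 4*r - 5) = (r - 5)*(r + 1)*(r - 5)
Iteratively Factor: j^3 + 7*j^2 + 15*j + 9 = (j + 1)*(j^2 + 6*j + 9) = (j + 1)*(j + 3)*(j + 3)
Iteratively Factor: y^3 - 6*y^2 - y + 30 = (y - 5)*(y^2 - y - 6) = (y - 5)*(y + 2)*(y - 3)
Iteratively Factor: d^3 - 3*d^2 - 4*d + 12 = (d - 3)*(d^2 - 4) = (d - 3)*(d - 2)*(d + 2)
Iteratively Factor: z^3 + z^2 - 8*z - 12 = (z + 2)*(z^2 - z - 6) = (z - 3)*(z + 2)*(z + 2)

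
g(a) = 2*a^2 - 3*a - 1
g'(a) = 4*a - 3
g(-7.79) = 143.74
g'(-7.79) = -34.16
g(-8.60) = 172.72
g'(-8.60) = -37.40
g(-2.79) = 22.94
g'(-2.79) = -14.16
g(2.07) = 1.36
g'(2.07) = 5.28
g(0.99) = -2.01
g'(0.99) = 0.96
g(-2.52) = 19.26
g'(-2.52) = -13.08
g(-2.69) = 21.54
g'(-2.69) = -13.76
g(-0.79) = 2.62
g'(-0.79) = -6.16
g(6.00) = 53.00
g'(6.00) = 21.00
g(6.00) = 53.00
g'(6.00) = 21.00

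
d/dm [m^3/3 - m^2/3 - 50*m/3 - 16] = m^2 - 2*m/3 - 50/3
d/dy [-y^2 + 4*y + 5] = 4 - 2*y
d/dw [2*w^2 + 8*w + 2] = 4*w + 8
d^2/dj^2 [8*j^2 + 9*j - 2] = 16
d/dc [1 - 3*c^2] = -6*c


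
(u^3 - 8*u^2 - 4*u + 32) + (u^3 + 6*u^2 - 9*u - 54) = 2*u^3 - 2*u^2 - 13*u - 22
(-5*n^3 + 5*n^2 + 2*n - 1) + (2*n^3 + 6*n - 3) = -3*n^3 + 5*n^2 + 8*n - 4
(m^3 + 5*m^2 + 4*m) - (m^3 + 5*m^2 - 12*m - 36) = 16*m + 36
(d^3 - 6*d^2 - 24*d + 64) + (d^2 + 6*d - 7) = d^3 - 5*d^2 - 18*d + 57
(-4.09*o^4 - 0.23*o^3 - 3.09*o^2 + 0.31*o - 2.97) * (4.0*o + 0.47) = -16.36*o^5 - 2.8423*o^4 - 12.4681*o^3 - 0.2123*o^2 - 11.7343*o - 1.3959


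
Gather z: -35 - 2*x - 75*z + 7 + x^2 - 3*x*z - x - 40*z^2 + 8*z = x^2 - 3*x - 40*z^2 + z*(-3*x - 67) - 28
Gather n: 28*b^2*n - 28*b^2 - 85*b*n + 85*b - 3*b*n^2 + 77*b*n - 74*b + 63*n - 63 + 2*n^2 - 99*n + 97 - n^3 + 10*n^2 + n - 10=-28*b^2 + 11*b - n^3 + n^2*(12 - 3*b) + n*(28*b^2 - 8*b - 35) + 24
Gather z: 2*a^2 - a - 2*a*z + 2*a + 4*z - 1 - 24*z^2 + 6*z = 2*a^2 + a - 24*z^2 + z*(10 - 2*a) - 1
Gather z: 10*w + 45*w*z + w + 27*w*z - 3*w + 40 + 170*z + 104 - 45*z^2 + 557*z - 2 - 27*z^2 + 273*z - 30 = 8*w - 72*z^2 + z*(72*w + 1000) + 112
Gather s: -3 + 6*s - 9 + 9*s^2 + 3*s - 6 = 9*s^2 + 9*s - 18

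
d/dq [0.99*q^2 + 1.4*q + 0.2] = 1.98*q + 1.4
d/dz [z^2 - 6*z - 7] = 2*z - 6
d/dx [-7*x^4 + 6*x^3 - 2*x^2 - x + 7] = -28*x^3 + 18*x^2 - 4*x - 1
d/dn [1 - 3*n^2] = -6*n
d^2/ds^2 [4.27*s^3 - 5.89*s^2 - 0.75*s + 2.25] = 25.62*s - 11.78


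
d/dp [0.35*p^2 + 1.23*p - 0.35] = 0.7*p + 1.23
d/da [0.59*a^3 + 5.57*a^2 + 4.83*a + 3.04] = 1.77*a^2 + 11.14*a + 4.83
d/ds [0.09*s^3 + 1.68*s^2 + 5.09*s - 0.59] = 0.27*s^2 + 3.36*s + 5.09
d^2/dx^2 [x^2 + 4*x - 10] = 2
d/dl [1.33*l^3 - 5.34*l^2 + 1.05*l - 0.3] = 3.99*l^2 - 10.68*l + 1.05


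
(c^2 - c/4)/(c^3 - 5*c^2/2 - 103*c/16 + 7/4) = 4*c/(4*c^2 - 9*c - 28)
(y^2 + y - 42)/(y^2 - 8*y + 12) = (y + 7)/(y - 2)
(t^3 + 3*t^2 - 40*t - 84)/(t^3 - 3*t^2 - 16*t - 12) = (t + 7)/(t + 1)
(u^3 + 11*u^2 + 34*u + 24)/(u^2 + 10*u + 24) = u + 1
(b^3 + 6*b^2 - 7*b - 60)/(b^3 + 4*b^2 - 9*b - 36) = (b + 5)/(b + 3)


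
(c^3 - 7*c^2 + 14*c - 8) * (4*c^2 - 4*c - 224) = 4*c^5 - 32*c^4 - 140*c^3 + 1480*c^2 - 3104*c + 1792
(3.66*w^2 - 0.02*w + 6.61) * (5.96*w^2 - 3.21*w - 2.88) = 21.8136*w^4 - 11.8678*w^3 + 28.919*w^2 - 21.1605*w - 19.0368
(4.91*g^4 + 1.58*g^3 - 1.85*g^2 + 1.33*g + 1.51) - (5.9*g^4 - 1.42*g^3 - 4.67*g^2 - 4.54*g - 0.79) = -0.99*g^4 + 3.0*g^3 + 2.82*g^2 + 5.87*g + 2.3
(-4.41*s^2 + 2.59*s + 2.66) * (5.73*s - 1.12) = -25.2693*s^3 + 19.7799*s^2 + 12.341*s - 2.9792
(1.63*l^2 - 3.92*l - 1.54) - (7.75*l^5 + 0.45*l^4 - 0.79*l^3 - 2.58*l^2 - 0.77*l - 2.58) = -7.75*l^5 - 0.45*l^4 + 0.79*l^3 + 4.21*l^2 - 3.15*l + 1.04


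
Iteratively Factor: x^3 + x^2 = (x)*(x^2 + x) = x^2*(x + 1)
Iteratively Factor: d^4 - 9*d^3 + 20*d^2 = (d)*(d^3 - 9*d^2 + 20*d) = d^2*(d^2 - 9*d + 20) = d^2*(d - 5)*(d - 4)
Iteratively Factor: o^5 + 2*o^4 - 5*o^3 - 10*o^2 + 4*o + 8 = (o + 2)*(o^4 - 5*o^2 + 4) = (o + 1)*(o + 2)*(o^3 - o^2 - 4*o + 4) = (o - 2)*(o + 1)*(o + 2)*(o^2 + o - 2) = (o - 2)*(o - 1)*(o + 1)*(o + 2)*(o + 2)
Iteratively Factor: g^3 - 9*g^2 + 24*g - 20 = (g - 5)*(g^2 - 4*g + 4) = (g - 5)*(g - 2)*(g - 2)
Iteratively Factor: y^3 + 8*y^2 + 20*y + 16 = (y + 2)*(y^2 + 6*y + 8) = (y + 2)*(y + 4)*(y + 2)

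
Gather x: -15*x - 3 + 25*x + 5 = 10*x + 2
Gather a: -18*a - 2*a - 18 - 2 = -20*a - 20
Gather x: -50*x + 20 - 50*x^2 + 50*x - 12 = 8 - 50*x^2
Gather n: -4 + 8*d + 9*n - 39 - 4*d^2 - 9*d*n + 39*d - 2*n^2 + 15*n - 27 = -4*d^2 + 47*d - 2*n^2 + n*(24 - 9*d) - 70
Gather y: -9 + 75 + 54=120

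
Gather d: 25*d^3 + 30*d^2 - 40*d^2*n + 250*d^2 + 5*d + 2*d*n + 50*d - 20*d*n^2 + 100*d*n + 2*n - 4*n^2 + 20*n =25*d^3 + d^2*(280 - 40*n) + d*(-20*n^2 + 102*n + 55) - 4*n^2 + 22*n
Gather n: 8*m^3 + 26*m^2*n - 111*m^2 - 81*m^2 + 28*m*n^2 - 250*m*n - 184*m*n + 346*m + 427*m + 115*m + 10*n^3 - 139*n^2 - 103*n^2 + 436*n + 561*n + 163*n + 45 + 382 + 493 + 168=8*m^3 - 192*m^2 + 888*m + 10*n^3 + n^2*(28*m - 242) + n*(26*m^2 - 434*m + 1160) + 1088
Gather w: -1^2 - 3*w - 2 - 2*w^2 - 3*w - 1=-2*w^2 - 6*w - 4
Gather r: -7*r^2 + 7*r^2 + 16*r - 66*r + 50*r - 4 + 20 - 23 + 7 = 0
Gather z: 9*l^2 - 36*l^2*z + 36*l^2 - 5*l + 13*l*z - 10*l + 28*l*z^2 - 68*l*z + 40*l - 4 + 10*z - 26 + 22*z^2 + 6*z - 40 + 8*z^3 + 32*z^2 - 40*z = 45*l^2 + 25*l + 8*z^3 + z^2*(28*l + 54) + z*(-36*l^2 - 55*l - 24) - 70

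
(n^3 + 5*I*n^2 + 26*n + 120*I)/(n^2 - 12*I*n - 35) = (n^2 + 10*I*n - 24)/(n - 7*I)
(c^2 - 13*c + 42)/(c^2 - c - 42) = (c - 6)/(c + 6)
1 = 1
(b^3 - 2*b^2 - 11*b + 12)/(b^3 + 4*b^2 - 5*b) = (b^2 - b - 12)/(b*(b + 5))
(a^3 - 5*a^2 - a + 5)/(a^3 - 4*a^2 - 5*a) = (a - 1)/a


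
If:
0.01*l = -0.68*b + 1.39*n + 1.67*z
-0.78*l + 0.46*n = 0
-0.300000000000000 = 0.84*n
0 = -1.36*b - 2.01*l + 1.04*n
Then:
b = 0.04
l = -0.21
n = -0.36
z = 0.31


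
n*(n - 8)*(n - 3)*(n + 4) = n^4 - 7*n^3 - 20*n^2 + 96*n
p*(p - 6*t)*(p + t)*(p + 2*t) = p^4 - 3*p^3*t - 16*p^2*t^2 - 12*p*t^3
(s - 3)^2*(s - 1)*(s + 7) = s^4 - 34*s^2 + 96*s - 63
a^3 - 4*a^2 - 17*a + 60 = (a - 5)*(a - 3)*(a + 4)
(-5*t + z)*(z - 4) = -5*t*z + 20*t + z^2 - 4*z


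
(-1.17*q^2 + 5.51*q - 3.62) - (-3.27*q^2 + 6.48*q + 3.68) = 2.1*q^2 - 0.970000000000001*q - 7.3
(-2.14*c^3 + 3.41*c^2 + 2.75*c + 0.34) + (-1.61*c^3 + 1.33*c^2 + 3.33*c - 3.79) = -3.75*c^3 + 4.74*c^2 + 6.08*c - 3.45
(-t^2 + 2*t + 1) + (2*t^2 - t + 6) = t^2 + t + 7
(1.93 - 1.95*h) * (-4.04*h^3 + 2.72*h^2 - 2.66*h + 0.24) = 7.878*h^4 - 13.1012*h^3 + 10.4366*h^2 - 5.6018*h + 0.4632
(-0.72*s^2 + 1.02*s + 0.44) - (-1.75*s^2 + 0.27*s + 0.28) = 1.03*s^2 + 0.75*s + 0.16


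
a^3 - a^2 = a^2*(a - 1)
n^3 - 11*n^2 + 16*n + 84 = (n - 7)*(n - 6)*(n + 2)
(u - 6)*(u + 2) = u^2 - 4*u - 12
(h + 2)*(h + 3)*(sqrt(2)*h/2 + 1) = sqrt(2)*h^3/2 + h^2 + 5*sqrt(2)*h^2/2 + 3*sqrt(2)*h + 5*h + 6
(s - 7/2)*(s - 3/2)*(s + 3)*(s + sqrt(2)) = s^4 - 2*s^3 + sqrt(2)*s^3 - 39*s^2/4 - 2*sqrt(2)*s^2 - 39*sqrt(2)*s/4 + 63*s/4 + 63*sqrt(2)/4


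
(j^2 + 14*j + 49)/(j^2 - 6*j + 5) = (j^2 + 14*j + 49)/(j^2 - 6*j + 5)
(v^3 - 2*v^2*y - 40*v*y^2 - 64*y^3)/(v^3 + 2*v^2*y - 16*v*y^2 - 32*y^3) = (-v + 8*y)/(-v + 4*y)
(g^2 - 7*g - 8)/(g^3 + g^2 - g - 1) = (g - 8)/(g^2 - 1)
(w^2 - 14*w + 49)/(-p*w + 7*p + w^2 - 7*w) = (7 - w)/(p - w)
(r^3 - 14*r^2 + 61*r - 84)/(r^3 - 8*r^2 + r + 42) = (r - 4)/(r + 2)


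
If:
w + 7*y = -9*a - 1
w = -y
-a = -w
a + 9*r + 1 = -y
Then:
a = -1/3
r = -1/9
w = -1/3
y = 1/3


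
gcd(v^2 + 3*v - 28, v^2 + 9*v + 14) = v + 7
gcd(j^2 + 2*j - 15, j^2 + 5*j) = j + 5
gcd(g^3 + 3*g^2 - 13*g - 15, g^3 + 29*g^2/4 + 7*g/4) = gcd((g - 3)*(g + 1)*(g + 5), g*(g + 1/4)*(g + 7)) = 1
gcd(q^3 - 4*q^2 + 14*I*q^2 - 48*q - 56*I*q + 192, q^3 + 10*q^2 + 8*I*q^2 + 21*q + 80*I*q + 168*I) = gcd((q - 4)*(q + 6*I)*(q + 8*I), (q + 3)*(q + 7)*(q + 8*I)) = q + 8*I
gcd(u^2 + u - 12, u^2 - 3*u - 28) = u + 4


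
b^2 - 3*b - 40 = (b - 8)*(b + 5)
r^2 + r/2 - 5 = (r - 2)*(r + 5/2)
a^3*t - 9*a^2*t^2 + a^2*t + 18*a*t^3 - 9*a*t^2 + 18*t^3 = (a - 6*t)*(a - 3*t)*(a*t + t)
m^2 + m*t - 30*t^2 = (m - 5*t)*(m + 6*t)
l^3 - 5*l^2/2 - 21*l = l*(l - 6)*(l + 7/2)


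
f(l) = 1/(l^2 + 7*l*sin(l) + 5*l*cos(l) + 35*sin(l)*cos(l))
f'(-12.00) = 0.01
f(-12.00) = 0.02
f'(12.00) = -0.00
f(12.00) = 0.01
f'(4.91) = -0.02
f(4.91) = -0.09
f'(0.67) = -0.04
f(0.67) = 0.04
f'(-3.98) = -0.29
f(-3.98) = -0.11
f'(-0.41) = -0.12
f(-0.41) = -0.07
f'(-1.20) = 1.86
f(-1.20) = -0.21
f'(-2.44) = 0.00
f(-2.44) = 0.02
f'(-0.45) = -0.09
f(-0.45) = -0.07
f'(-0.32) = -0.22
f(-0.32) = -0.09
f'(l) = (5*l*sin(l) - 7*l*cos(l) - 2*l + 35*sin(l)^2 - 7*sin(l) - 35*cos(l)^2 - 5*cos(l))/(l^2 + 7*l*sin(l) + 5*l*cos(l) + 35*sin(l)*cos(l))^2 = (5*l*sin(l) - 7*l*cos(l) - 2*l - 7*sin(l) - 5*cos(l) - 35*cos(2*l))/((l + 7*sin(l))^2*(l + 5*cos(l))^2)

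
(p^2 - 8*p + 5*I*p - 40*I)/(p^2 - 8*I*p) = (p^2 + p*(-8 + 5*I) - 40*I)/(p*(p - 8*I))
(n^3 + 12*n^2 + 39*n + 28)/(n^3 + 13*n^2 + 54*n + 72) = (n^2 + 8*n + 7)/(n^2 + 9*n + 18)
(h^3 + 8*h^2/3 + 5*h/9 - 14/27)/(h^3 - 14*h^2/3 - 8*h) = (-27*h^3 - 72*h^2 - 15*h + 14)/(9*h*(-3*h^2 + 14*h + 24))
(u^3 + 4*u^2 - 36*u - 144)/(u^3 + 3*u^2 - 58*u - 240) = (u^2 - 2*u - 24)/(u^2 - 3*u - 40)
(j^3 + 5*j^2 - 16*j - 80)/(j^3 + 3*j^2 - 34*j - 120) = (j - 4)/(j - 6)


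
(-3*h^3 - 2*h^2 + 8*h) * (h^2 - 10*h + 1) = -3*h^5 + 28*h^4 + 25*h^3 - 82*h^2 + 8*h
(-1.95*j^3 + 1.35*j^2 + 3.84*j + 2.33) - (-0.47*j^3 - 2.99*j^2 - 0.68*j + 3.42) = -1.48*j^3 + 4.34*j^2 + 4.52*j - 1.09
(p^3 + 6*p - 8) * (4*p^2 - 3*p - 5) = 4*p^5 - 3*p^4 + 19*p^3 - 50*p^2 - 6*p + 40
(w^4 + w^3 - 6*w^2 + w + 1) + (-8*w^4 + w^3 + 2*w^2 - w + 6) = -7*w^4 + 2*w^3 - 4*w^2 + 7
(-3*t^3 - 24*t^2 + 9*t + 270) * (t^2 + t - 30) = -3*t^5 - 27*t^4 + 75*t^3 + 999*t^2 - 8100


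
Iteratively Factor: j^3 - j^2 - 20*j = (j - 5)*(j^2 + 4*j) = (j - 5)*(j + 4)*(j)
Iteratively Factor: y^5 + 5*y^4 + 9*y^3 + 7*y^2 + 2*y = (y)*(y^4 + 5*y^3 + 9*y^2 + 7*y + 2) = y*(y + 2)*(y^3 + 3*y^2 + 3*y + 1) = y*(y + 1)*(y + 2)*(y^2 + 2*y + 1) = y*(y + 1)^2*(y + 2)*(y + 1)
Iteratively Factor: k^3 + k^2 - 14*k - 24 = (k + 3)*(k^2 - 2*k - 8) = (k + 2)*(k + 3)*(k - 4)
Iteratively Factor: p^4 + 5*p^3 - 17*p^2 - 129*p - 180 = (p - 5)*(p^3 + 10*p^2 + 33*p + 36) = (p - 5)*(p + 3)*(p^2 + 7*p + 12) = (p - 5)*(p + 3)*(p + 4)*(p + 3)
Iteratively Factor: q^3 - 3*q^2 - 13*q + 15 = (q - 5)*(q^2 + 2*q - 3) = (q - 5)*(q - 1)*(q + 3)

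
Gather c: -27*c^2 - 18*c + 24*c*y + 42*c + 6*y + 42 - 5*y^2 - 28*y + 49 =-27*c^2 + c*(24*y + 24) - 5*y^2 - 22*y + 91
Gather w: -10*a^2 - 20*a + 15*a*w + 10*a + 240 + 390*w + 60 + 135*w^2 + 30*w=-10*a^2 - 10*a + 135*w^2 + w*(15*a + 420) + 300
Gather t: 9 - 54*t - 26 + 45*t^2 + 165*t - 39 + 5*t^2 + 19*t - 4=50*t^2 + 130*t - 60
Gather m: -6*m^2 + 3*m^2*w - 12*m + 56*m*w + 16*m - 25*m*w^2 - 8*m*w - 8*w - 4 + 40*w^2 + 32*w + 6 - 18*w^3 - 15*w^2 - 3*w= m^2*(3*w - 6) + m*(-25*w^2 + 48*w + 4) - 18*w^3 + 25*w^2 + 21*w + 2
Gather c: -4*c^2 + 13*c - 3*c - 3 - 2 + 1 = -4*c^2 + 10*c - 4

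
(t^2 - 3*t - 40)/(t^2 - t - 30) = (t - 8)/(t - 6)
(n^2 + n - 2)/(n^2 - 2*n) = (n^2 + n - 2)/(n*(n - 2))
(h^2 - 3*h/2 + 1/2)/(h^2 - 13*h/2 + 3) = (h - 1)/(h - 6)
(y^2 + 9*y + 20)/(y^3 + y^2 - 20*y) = (y + 4)/(y*(y - 4))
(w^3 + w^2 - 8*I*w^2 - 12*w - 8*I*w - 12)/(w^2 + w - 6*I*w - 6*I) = w - 2*I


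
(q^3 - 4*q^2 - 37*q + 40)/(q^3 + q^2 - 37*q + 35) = (q^2 - 3*q - 40)/(q^2 + 2*q - 35)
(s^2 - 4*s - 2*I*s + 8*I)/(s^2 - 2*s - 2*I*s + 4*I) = (s - 4)/(s - 2)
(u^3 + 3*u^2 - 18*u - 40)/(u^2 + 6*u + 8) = (u^2 + u - 20)/(u + 4)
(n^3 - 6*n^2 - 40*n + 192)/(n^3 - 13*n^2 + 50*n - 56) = (n^2 - 2*n - 48)/(n^2 - 9*n + 14)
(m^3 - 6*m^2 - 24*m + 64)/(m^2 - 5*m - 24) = (m^2 + 2*m - 8)/(m + 3)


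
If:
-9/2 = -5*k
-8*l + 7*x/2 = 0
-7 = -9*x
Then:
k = 9/10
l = 49/144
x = 7/9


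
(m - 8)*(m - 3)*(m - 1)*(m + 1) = m^4 - 11*m^3 + 23*m^2 + 11*m - 24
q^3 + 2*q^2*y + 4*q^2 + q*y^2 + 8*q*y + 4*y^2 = (q + 4)*(q + y)^2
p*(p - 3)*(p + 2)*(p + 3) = p^4 + 2*p^3 - 9*p^2 - 18*p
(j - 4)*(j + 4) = j^2 - 16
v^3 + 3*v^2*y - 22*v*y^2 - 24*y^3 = (v - 4*y)*(v + y)*(v + 6*y)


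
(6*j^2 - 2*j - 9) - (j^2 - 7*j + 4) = 5*j^2 + 5*j - 13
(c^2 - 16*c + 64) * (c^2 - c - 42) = c^4 - 17*c^3 + 38*c^2 + 608*c - 2688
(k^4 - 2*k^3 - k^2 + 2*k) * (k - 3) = k^5 - 5*k^4 + 5*k^3 + 5*k^2 - 6*k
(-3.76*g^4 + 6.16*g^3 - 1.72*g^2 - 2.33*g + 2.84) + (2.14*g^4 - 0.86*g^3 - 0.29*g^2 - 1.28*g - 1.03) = -1.62*g^4 + 5.3*g^3 - 2.01*g^2 - 3.61*g + 1.81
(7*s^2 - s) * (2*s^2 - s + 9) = 14*s^4 - 9*s^3 + 64*s^2 - 9*s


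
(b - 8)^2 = b^2 - 16*b + 64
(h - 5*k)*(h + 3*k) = h^2 - 2*h*k - 15*k^2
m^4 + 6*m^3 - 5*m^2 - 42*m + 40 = (m - 2)*(m - 1)*(m + 4)*(m + 5)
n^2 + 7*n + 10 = (n + 2)*(n + 5)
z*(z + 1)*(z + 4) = z^3 + 5*z^2 + 4*z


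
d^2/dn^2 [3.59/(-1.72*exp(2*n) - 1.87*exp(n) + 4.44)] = (-3.59*(3.44*exp(n) + 1.87)*(6.88*exp(n) + 3.74)*exp(n) + (24.6992*exp(n) + 6.7133)*(1.72*exp(2*n) + 1.87*exp(n) - 4.44))*exp(n)/(1.72*exp(2*n) + 1.87*exp(n) - 4.44)^3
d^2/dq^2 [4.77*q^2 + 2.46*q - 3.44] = 9.54000000000000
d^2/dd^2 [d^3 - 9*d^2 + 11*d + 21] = 6*d - 18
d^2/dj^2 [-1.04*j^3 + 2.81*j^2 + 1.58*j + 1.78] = 5.62 - 6.24*j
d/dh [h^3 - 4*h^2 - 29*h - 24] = 3*h^2 - 8*h - 29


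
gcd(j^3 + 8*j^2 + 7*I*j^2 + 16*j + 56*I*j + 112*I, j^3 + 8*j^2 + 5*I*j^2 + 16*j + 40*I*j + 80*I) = j^2 + 8*j + 16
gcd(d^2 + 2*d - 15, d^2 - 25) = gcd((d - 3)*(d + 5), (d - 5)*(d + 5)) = d + 5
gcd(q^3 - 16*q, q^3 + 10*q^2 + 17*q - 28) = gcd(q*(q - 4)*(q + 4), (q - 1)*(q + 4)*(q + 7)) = q + 4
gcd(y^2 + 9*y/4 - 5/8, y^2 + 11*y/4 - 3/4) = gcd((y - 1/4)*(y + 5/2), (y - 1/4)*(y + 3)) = y - 1/4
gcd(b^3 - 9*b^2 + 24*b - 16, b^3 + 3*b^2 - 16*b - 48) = b - 4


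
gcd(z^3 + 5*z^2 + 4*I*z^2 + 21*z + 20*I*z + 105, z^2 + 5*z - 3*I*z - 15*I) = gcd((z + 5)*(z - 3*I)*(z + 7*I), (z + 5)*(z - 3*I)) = z^2 + z*(5 - 3*I) - 15*I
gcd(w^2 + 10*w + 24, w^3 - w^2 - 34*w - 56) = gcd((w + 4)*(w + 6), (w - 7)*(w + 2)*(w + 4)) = w + 4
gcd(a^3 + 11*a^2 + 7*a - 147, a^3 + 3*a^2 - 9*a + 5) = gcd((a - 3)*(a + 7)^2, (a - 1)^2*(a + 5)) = 1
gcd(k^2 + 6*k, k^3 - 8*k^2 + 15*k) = k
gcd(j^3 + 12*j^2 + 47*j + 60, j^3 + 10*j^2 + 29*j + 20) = j^2 + 9*j + 20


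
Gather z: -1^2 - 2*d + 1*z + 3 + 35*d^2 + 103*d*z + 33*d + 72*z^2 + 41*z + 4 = 35*d^2 + 31*d + 72*z^2 + z*(103*d + 42) + 6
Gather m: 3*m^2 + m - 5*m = 3*m^2 - 4*m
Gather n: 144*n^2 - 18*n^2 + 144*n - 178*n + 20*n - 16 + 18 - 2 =126*n^2 - 14*n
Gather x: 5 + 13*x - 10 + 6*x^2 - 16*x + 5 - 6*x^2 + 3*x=0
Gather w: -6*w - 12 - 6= -6*w - 18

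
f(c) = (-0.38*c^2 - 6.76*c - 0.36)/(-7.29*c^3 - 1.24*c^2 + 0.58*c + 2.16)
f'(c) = (-0.76*c - 6.76)/(-7.29*c^3 - 1.24*c^2 + 0.58*c + 2.16) + (-0.38*c^2 - 6.76*c - 0.36)*(21.87*c^2 + 2.48*c - 0.58)/(-7.29*c^3 - 1.24*c^2 + 0.58*c + 2.16)^2 = (-2.7702*c^4 - 98.5608*c^3 - 16.476*c^2 - 2.5344*c - 14.3928)/(53.1441*c^6 + 18.0792*c^5 - 6.9188*c^4 - 32.9312*c^3 - 5.0204*c^2 + 2.5056*c + 4.6656)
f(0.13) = -0.57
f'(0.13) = -3.15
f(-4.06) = 0.04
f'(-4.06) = 0.03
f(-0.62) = 1.20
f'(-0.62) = 0.42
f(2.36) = 0.19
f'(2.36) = -0.15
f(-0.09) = 0.12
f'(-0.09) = -3.22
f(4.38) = 0.06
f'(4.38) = -0.02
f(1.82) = 0.31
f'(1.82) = -0.35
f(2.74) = 0.14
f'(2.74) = -0.10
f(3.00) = 0.12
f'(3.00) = -0.07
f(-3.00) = 0.09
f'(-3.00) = 0.07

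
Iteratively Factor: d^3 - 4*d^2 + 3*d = (d - 3)*(d^2 - d) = d*(d - 3)*(d - 1)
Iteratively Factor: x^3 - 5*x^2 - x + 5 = (x - 5)*(x^2 - 1) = (x - 5)*(x - 1)*(x + 1)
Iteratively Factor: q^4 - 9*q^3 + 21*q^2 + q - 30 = (q - 3)*(q^3 - 6*q^2 + 3*q + 10) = (q - 5)*(q - 3)*(q^2 - q - 2) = (q - 5)*(q - 3)*(q + 1)*(q - 2)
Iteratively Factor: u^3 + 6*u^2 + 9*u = (u + 3)*(u^2 + 3*u) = u*(u + 3)*(u + 3)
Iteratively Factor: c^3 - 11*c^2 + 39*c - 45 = (c - 5)*(c^2 - 6*c + 9) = (c - 5)*(c - 3)*(c - 3)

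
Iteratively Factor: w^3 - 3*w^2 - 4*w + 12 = (w + 2)*(w^2 - 5*w + 6) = (w - 2)*(w + 2)*(w - 3)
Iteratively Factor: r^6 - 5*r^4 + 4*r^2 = (r - 2)*(r^5 + 2*r^4 - r^3 - 2*r^2) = r*(r - 2)*(r^4 + 2*r^3 - r^2 - 2*r) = r*(r - 2)*(r - 1)*(r^3 + 3*r^2 + 2*r) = r^2*(r - 2)*(r - 1)*(r^2 + 3*r + 2) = r^2*(r - 2)*(r - 1)*(r + 2)*(r + 1)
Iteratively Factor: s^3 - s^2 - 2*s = (s - 2)*(s^2 + s) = s*(s - 2)*(s + 1)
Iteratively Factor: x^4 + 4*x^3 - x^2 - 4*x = (x - 1)*(x^3 + 5*x^2 + 4*x) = x*(x - 1)*(x^2 + 5*x + 4) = x*(x - 1)*(x + 1)*(x + 4)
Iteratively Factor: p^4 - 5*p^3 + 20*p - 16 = (p - 4)*(p^3 - p^2 - 4*p + 4) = (p - 4)*(p + 2)*(p^2 - 3*p + 2) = (p - 4)*(p - 2)*(p + 2)*(p - 1)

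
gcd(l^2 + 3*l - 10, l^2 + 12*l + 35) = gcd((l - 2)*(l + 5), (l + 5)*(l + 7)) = l + 5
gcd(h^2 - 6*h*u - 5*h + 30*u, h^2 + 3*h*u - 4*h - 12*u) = 1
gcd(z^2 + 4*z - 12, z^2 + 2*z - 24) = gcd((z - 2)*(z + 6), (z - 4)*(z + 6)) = z + 6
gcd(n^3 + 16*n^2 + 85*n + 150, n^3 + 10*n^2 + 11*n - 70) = n + 5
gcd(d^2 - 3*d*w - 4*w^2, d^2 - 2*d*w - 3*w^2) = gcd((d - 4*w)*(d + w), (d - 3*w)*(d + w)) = d + w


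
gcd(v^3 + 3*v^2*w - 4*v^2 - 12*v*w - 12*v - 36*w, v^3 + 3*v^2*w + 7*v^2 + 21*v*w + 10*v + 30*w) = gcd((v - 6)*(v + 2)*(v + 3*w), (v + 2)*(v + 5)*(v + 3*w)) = v^2 + 3*v*w + 2*v + 6*w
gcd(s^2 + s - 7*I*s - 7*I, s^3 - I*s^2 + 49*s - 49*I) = s - 7*I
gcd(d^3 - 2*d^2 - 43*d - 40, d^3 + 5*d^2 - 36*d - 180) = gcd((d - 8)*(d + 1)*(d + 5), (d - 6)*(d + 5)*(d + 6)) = d + 5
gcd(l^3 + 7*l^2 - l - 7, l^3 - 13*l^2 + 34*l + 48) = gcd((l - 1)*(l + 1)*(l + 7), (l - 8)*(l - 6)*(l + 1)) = l + 1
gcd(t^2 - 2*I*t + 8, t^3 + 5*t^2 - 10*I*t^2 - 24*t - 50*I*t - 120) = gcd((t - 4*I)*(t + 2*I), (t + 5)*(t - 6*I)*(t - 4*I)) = t - 4*I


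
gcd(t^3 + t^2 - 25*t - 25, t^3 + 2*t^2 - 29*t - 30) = t^2 - 4*t - 5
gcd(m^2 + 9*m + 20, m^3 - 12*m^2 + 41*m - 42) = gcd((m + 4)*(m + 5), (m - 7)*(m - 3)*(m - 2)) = 1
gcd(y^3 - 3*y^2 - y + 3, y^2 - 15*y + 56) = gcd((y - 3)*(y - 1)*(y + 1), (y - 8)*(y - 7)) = 1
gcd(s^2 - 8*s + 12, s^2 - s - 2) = s - 2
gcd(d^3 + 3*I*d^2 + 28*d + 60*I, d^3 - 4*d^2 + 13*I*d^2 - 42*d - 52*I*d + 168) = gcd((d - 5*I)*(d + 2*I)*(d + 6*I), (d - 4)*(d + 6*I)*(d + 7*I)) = d + 6*I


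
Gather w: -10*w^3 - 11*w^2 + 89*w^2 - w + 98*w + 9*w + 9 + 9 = -10*w^3 + 78*w^2 + 106*w + 18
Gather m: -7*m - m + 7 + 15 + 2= 24 - 8*m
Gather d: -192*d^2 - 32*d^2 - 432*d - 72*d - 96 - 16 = -224*d^2 - 504*d - 112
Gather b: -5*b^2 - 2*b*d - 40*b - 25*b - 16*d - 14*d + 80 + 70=-5*b^2 + b*(-2*d - 65) - 30*d + 150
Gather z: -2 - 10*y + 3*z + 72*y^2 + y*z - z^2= 72*y^2 - 10*y - z^2 + z*(y + 3) - 2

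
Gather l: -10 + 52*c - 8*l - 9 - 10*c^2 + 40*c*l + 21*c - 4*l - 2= -10*c^2 + 73*c + l*(40*c - 12) - 21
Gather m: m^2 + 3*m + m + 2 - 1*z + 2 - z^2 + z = m^2 + 4*m - z^2 + 4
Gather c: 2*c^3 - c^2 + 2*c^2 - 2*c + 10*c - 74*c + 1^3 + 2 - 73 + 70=2*c^3 + c^2 - 66*c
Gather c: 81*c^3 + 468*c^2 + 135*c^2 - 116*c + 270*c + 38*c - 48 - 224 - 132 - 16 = 81*c^3 + 603*c^2 + 192*c - 420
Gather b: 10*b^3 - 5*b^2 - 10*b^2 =10*b^3 - 15*b^2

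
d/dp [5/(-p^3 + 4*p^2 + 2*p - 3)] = 5*(3*p^2 - 8*p - 2)/(p^3 - 4*p^2 - 2*p + 3)^2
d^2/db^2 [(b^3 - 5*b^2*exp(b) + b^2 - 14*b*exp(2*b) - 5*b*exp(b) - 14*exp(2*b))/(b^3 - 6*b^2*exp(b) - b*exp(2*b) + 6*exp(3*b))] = (b^8*exp(b) - 46*b^7*exp(2*b) - b^7*exp(b) + 186*b^6*exp(3*b) + 46*b^6*exp(2*b) - 2*b^6*exp(b) + 2*b^6 - 208*b^5*exp(4*b) - 186*b^5*exp(3*b) + 78*b^5*exp(2*b) - 30*b^5*exp(b) + 385*b^4*exp(5*b) + 208*b^4*exp(4*b) - 402*b^4*exp(3*b) + 18*b^4*exp(2*b) - 2610*b^3*exp(6*b) - 385*b^3*exp(5*b) + 482*b^3*exp(4*b) + 878*b^3*exp(3*b) - 804*b^2*exp(7*b) + 2610*b^2*exp(6*b) + 108*b^2*exp(5*b) - 2364*b^2*exp(4*b) - 504*b*exp(8*b) + 804*b*exp(7*b) + 2808*b*exp(6*b) - 1080*b*exp(5*b) + 504*exp(8*b) + 528*exp(7*b) - 1024*exp(6*b))/(b^9 - 18*b^8*exp(b) + 105*b^7*exp(2*b) - 162*b^6*exp(3*b) - 321*b^5*exp(4*b) + 594*b^4*exp(5*b) + 323*b^3*exp(6*b) - 630*b^2*exp(7*b) - 108*b*exp(8*b) + 216*exp(9*b))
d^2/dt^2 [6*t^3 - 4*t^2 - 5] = 36*t - 8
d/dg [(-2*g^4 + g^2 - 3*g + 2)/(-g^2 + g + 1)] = (4*g^5 - 6*g^4 - 8*g^3 - 2*g^2 + 6*g - 5)/(g^4 - 2*g^3 - g^2 + 2*g + 1)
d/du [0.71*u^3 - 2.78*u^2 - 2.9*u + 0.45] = 2.13*u^2 - 5.56*u - 2.9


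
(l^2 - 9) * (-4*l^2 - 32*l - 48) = -4*l^4 - 32*l^3 - 12*l^2 + 288*l + 432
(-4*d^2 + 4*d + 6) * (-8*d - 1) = 32*d^3 - 28*d^2 - 52*d - 6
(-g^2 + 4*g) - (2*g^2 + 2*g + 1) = -3*g^2 + 2*g - 1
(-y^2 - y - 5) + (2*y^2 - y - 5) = y^2 - 2*y - 10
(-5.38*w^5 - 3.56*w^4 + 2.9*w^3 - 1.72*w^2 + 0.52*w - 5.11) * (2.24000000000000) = -12.0512*w^5 - 7.9744*w^4 + 6.496*w^3 - 3.8528*w^2 + 1.1648*w - 11.4464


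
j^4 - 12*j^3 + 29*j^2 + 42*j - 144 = (j - 8)*(j - 3)^2*(j + 2)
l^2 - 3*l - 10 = (l - 5)*(l + 2)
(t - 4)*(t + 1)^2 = t^3 - 2*t^2 - 7*t - 4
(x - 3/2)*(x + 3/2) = x^2 - 9/4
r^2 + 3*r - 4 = (r - 1)*(r + 4)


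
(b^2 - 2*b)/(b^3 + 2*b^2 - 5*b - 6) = b/(b^2 + 4*b + 3)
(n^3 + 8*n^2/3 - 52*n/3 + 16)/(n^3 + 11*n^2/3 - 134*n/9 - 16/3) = 3*(3*n^2 - 10*n + 8)/(9*n^2 - 21*n - 8)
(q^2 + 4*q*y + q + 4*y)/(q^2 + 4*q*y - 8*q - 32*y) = (q + 1)/(q - 8)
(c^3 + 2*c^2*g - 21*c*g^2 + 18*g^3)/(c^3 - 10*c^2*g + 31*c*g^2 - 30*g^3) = (c^2 + 5*c*g - 6*g^2)/(c^2 - 7*c*g + 10*g^2)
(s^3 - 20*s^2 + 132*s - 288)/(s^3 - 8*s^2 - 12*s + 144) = (s - 8)/(s + 4)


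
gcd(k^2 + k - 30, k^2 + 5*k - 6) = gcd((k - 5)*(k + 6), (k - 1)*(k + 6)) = k + 6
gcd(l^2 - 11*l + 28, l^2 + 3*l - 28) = l - 4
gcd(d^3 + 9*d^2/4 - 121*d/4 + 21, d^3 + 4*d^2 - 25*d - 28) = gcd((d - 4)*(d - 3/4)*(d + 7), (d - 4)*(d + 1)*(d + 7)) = d^2 + 3*d - 28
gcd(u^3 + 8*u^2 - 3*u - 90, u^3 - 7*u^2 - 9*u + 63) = u - 3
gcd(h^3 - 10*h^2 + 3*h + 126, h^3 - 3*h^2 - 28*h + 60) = h - 6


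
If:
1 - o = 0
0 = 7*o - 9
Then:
No Solution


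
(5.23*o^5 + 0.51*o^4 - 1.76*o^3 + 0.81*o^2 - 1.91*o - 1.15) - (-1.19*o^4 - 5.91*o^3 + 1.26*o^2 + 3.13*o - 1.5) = 5.23*o^5 + 1.7*o^4 + 4.15*o^3 - 0.45*o^2 - 5.04*o + 0.35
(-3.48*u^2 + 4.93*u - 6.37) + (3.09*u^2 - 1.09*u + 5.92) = -0.39*u^2 + 3.84*u - 0.45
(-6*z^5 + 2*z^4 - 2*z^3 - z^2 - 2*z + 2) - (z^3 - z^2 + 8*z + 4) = -6*z^5 + 2*z^4 - 3*z^3 - 10*z - 2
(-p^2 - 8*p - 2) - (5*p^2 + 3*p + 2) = -6*p^2 - 11*p - 4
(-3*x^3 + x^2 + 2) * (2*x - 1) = -6*x^4 + 5*x^3 - x^2 + 4*x - 2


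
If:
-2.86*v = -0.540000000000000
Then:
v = 0.19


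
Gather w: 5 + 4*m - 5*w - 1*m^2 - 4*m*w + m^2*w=-m^2 + 4*m + w*(m^2 - 4*m - 5) + 5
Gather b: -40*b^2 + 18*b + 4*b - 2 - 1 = -40*b^2 + 22*b - 3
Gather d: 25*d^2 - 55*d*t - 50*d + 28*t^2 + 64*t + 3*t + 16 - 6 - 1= 25*d^2 + d*(-55*t - 50) + 28*t^2 + 67*t + 9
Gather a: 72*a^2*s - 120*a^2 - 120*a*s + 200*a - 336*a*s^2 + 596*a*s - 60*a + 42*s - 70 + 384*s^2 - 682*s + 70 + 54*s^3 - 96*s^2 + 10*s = a^2*(72*s - 120) + a*(-336*s^2 + 476*s + 140) + 54*s^3 + 288*s^2 - 630*s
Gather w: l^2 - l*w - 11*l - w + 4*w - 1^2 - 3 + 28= l^2 - 11*l + w*(3 - l) + 24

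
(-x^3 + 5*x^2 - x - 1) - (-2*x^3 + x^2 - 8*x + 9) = x^3 + 4*x^2 + 7*x - 10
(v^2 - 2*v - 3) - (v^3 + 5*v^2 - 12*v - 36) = -v^3 - 4*v^2 + 10*v + 33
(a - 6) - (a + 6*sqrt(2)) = -6*sqrt(2) - 6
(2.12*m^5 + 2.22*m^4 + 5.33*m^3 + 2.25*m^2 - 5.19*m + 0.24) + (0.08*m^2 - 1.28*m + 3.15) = 2.12*m^5 + 2.22*m^4 + 5.33*m^3 + 2.33*m^2 - 6.47*m + 3.39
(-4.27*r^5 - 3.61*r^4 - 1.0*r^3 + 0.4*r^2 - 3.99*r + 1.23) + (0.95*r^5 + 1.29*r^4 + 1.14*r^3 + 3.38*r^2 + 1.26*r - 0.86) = -3.32*r^5 - 2.32*r^4 + 0.14*r^3 + 3.78*r^2 - 2.73*r + 0.37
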